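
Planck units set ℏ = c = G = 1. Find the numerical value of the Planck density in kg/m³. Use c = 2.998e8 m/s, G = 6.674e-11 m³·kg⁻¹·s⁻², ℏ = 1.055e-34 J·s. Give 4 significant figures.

The unique combination of the constants set to 1 with dimensions of density is ρ_P = c⁵/(ℏG²).
  = 2.422e42 / 4.699e-55
  = 5.154e96 kg/m³

5.154e96 kg/m³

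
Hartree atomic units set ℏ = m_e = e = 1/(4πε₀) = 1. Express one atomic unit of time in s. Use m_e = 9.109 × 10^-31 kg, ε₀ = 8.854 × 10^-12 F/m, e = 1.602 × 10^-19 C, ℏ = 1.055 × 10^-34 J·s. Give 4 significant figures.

From ℏ = m_e = e = 1/(4πε₀) = 1 the time scale is τ_au = (4πε₀)²ℏ³/(m_e e⁴).
E_h = 4.354 × 10^-18 J
ℏ/E_h = 2.423 × 10^-17 s

2.423 × 10^-17 s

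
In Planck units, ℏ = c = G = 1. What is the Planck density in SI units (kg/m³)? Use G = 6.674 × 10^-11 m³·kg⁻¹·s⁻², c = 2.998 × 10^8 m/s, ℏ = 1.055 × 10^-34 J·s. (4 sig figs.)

Dimensional analysis gives ρ_P = c⁵/(ℏG²).
  = 2.422 × 10^42 / 4.699 × 10^-55
  = 5.154 × 10^96 kg/m³

5.154 × 10^96 kg/m³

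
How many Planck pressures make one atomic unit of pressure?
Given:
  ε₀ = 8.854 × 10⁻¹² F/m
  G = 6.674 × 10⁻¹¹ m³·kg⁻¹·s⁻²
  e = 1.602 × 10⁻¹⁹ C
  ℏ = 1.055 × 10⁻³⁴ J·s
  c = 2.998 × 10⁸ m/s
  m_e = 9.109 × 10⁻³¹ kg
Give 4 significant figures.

6.323 × 10⁻¹⁰¹

atomic unit of pressure: P_au = E_h/a₀³ = m_e⁴e¹⁰/((4πε₀)⁵ℏ⁸) = 2.929 × 10¹³ Pa
Planck pressure: p_P = c⁷/(ℏG²) = 4.632 × 10¹¹³ Pa
ratio = 2.929 × 10¹³ / 4.632 × 10¹¹³ = 6.323 × 10⁻¹⁰¹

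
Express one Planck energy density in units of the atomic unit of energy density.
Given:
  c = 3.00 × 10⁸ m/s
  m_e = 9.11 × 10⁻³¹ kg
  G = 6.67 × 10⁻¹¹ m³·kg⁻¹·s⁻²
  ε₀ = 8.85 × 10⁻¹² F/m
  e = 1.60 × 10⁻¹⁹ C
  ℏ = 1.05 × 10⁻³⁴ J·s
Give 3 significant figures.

Planck energy density: u_P = c⁷/(ℏG²) = 4.68 × 10¹¹³ J/m³
atomic unit of energy density: u_au = E_h/a₀³ = m_e⁴e¹⁰/((4πε₀)⁵ℏ⁸) = 3.01 × 10¹³ J/m³
ratio = 4.68 × 10¹¹³ / 3.01 × 10¹³ = 1.55 × 10¹⁰⁰

1.55 × 10¹⁰⁰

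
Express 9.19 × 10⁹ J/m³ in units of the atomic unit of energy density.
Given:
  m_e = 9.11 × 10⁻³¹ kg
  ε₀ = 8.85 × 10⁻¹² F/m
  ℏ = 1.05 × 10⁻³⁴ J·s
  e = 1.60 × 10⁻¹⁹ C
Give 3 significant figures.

atomic unit of energy density: u_au = E_h/a₀³ = m_e⁴e¹⁰/((4πε₀)⁵ℏ⁸) = 3.01 × 10¹³ J/m³.
9.19 × 10⁹ / 3.01 × 10¹³ = 3.05 × 10⁻⁴

3.05 × 10⁻⁴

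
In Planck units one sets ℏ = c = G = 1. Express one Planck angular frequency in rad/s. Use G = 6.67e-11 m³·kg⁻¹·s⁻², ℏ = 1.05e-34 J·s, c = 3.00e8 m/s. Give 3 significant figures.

ω_P = √(c⁵/(ℏG))
  = √(3.47e86)
  = 1.86e43 rad/s

1.86e43 rad/s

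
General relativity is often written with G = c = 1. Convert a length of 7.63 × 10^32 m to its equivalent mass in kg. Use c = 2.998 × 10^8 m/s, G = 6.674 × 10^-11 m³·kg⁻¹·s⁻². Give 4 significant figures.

1.028 × 10^60 kg

Length → mass via c²/G.
7.63 × 10^32 m × (c²/G) = 1.028 × 10^60 kg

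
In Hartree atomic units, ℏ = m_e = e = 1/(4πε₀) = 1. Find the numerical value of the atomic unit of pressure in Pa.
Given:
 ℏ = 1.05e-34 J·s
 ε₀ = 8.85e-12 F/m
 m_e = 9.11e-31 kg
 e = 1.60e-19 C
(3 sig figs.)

3.01e13 Pa

From ℏ = m_e = e = 1/(4πε₀) = 1 the pressure scale is P_au = E_h/a₀³ = m_e⁴e¹⁰/((4πε₀)⁵ℏ⁸).
E_h = 4.38e-18 J
a₀ = 5.26e-11 m
E_h/a₀³ = 3.01e13 Pa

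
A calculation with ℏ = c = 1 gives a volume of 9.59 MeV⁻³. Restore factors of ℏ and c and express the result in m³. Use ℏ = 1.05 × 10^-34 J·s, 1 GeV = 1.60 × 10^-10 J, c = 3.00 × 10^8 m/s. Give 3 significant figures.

Volume is [L]³ = [E]⁻³·(ℏc)³.
1 GeV⁻³ → (ℏc)³ × (1 GeV in J)⁻³ = 7.63 × 10^-48 m³.
Convert the energy scale: 9.59 MeV⁻³ = 9.59 × 10^9 GeV⁻³.
Result: 9.59 × 10^9 × 7.63 × 10^-48 = 7.32 × 10^-38 m³.

7.32 × 10^-38 m³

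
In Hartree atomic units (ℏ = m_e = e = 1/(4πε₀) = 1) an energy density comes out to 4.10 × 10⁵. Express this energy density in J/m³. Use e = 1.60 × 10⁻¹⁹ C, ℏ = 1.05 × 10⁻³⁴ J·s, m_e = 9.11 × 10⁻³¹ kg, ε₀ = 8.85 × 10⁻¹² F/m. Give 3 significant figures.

One atomic unit of energy density: u_au = E_h/a₀³ = m_e⁴e¹⁰/((4πε₀)⁵ℏ⁸) = 3.01 × 10¹³ J/m³.
4.10 × 10⁵ × 3.01 × 10¹³ J/m³ = 1.24 × 10¹⁹ J/m³

1.24 × 10¹⁹ J/m³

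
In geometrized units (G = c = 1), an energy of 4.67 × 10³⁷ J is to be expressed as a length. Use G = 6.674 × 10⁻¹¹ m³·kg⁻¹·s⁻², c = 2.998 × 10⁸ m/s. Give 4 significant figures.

Energy → length via G/c⁴.
4.67 × 10³⁷ J × (G/c⁴) = 3.858 × 10⁻⁷ m

3.858 × 10⁻⁷ m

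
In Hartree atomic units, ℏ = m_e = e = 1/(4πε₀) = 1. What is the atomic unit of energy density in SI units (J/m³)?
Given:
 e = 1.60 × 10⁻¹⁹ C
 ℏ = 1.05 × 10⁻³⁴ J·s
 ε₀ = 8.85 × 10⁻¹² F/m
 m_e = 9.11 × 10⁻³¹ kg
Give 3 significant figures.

3.01 × 10¹³ J/m³

The unique combination of the constants set to 1 with dimensions of energy density is u_au = E_h/a₀³ = m_e⁴e¹⁰/((4πε₀)⁵ℏ⁸).
E_h = 4.38 × 10⁻¹⁸ J
a₀ = 5.26 × 10⁻¹¹ m
E_h/a₀³ = 3.01 × 10¹³ J/m³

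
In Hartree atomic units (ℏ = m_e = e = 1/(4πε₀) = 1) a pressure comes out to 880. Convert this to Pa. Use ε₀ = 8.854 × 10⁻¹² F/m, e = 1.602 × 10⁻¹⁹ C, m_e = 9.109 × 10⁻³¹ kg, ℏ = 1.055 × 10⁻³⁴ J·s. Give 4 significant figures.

One atomic unit of pressure: P_au = E_h/a₀³ = m_e⁴e¹⁰/((4πε₀)⁵ℏ⁸) = 2.929 × 10¹³ Pa.
880 × 2.929 × 10¹³ Pa = 2.578 × 10¹⁶ Pa

2.578 × 10¹⁶ Pa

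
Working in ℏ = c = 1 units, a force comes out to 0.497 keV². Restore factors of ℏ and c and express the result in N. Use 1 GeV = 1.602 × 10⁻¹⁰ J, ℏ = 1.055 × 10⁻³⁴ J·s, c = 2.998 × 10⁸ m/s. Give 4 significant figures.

4.033 × 10⁻⁷ N

Force is [E]/[L] = [E]²/(ℏc); restore (ℏc)⁻¹.
1 GeV² → 1/(ℏc) × (1 GeV in J)² = 8.114 × 10⁵ N.
Convert the energy scale: 0.497 keV² = 4.97 × 10⁻¹³ GeV².
Result: 4.97 × 10⁻¹³ × 8.114 × 10⁵ = 4.033 × 10⁻⁷ N.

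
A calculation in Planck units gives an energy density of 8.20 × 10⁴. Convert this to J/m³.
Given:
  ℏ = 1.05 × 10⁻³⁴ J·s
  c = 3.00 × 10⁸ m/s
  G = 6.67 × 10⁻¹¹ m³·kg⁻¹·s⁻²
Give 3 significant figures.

3.84 × 10¹¹⁸ J/m³

One Planck energy density: u_P = c⁷/(ℏG²) = 4.68 × 10¹¹³ J/m³.
8.20 × 10⁴ × 4.68 × 10¹¹³ J/m³ = 3.84 × 10¹¹⁸ J/m³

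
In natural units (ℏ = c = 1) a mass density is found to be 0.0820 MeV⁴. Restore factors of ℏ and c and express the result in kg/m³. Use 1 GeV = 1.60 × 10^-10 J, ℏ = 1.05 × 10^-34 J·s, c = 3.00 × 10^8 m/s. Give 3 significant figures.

1.91 × 10^7 kg/m³

Mass density is [E]/(c²[L]³) = [E]⁴/(ℏ³c⁵).
1 GeV⁴ → 1/(ℏ³c⁵) × (1 GeV in J)⁴ = 2.33 × 10^20 kg/m³.
Convert the energy scale: 0.0820 MeV⁴ = 8.20 × 10^-14 GeV⁴.
Result: 8.20 × 10^-14 × 2.33 × 10^20 = 1.91 × 10^7 kg/m³.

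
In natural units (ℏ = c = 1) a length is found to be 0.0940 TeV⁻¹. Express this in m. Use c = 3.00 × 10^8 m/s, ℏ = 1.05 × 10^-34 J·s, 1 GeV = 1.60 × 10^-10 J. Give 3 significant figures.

1.85 × 10^-20 m

A length is [E]⁻¹ in ℏ=c=1; restore one factor of ℏc.
1 GeV⁻¹ → ℏc × (1 GeV in J)⁻¹ = 1.97 × 10^-16 m.
Convert the energy scale: 0.0940 TeV⁻¹ = 9.40 × 10^-5 GeV⁻¹.
Result: 9.40 × 10^-5 × 1.97 × 10^-16 = 1.85 × 10^-20 m.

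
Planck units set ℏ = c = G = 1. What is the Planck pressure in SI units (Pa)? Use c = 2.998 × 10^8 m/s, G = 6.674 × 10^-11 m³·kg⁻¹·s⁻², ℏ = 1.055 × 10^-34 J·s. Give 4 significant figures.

Dimensional analysis gives p_P = c⁷/(ℏG²).
  = 2.177 × 10^59 / 4.699 × 10^-55
  = 4.632 × 10^113 Pa

4.632 × 10^113 Pa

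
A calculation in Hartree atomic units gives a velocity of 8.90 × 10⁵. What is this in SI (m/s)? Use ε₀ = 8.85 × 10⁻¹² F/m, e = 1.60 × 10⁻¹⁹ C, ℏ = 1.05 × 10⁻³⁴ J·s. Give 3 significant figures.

One atomic unit of velocity: v_au = e²/(4πε₀ℏ) = 2.19 × 10⁶ m/s.
8.90 × 10⁵ × 2.19 × 10⁶ m/s = 1.95 × 10¹² m/s

1.95 × 10¹² m/s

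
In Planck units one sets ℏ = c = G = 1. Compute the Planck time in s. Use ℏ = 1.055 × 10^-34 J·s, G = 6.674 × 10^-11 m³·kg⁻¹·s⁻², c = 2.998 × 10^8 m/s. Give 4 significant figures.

t_P = √(ℏG/c⁵)
  = √(2.907 × 10^-87)
  = 5.392 × 10^-44 s

5.392 × 10^-44 s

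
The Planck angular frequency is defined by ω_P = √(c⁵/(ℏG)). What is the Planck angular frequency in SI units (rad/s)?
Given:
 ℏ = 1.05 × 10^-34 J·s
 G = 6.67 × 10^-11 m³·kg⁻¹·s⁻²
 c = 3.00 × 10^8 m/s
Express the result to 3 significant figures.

ω_P = √(c⁵/(ℏG))
  = √(3.47 × 10^86)
  = 1.86 × 10^43 rad/s

1.86 × 10^43 rad/s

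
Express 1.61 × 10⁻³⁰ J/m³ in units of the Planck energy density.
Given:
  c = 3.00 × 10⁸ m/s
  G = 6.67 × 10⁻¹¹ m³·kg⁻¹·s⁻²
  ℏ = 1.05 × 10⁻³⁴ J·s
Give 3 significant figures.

Planck energy density: u_P = c⁷/(ℏG²) = 4.68 × 10¹¹³ J/m³.
1.61 × 10⁻³⁰ / 4.68 × 10¹¹³ = 3.44 × 10⁻¹⁴⁴

3.44 × 10⁻¹⁴⁴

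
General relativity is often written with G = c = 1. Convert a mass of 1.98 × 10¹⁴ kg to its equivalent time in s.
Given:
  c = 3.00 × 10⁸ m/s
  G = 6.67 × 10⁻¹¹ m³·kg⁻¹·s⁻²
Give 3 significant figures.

Mass → time via G/c³.
1.98 × 10¹⁴ kg × (G/c³) = 4.89 × 10⁻²² s

4.89 × 10⁻²² s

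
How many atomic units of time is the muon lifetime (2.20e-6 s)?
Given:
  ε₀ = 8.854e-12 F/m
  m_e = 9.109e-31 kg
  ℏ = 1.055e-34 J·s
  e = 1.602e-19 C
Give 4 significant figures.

9.080e10

atomic unit of time: τ_au = (4πε₀)²ℏ³/(m_e e⁴) = 2.423e-17 s.
2.20e-6 / 2.423e-17 = 9.080e10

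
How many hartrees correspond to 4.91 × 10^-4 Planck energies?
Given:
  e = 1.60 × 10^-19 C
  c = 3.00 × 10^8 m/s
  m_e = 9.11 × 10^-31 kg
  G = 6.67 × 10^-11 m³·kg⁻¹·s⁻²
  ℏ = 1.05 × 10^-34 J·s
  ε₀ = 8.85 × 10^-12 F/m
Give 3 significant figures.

2.19 × 10^23

Planck energy: E_P = √(ℏc⁵/G) = 1.96 × 10^9 J
hartree: E_h = m_e e⁴/(4πε₀ℏ)² = 4.38 × 10^-18 J
4.91 × 10^-4 × 1.96 × 10^9 / 4.38 × 10^-18 = 2.19 × 10^23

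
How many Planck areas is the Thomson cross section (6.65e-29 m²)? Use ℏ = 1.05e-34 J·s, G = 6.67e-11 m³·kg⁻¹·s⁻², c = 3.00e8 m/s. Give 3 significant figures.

2.56e41

Planck area: A_P = ℏG/c³ = 2.59e-70 m².
6.65e-29 / 2.59e-70 = 2.56e41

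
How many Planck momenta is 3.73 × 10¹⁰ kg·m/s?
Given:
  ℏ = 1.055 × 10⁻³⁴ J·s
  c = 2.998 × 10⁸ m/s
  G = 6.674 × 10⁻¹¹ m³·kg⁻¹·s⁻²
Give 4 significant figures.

Planck momentum: p_P = √(ℏc³/G) = 6.527 kg·m/s.
3.73 × 10¹⁰ / 6.527 = 5.715 × 10⁹

5.715 × 10⁹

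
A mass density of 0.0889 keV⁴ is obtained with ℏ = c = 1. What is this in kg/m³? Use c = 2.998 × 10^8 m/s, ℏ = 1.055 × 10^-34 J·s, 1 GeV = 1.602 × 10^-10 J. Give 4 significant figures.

2.059 × 10^-5 kg/m³

Mass density is [E]/(c²[L]³) = [E]⁴/(ℏ³c⁵).
1 GeV⁴ → 1/(ℏ³c⁵) × (1 GeV in J)⁴ = 2.316 × 10^20 kg/m³.
Convert the energy scale: 0.0889 keV⁴ = 8.89 × 10^-26 GeV⁴.
Result: 8.89 × 10^-26 × 2.316 × 10^20 = 2.059 × 10^-5 kg/m³.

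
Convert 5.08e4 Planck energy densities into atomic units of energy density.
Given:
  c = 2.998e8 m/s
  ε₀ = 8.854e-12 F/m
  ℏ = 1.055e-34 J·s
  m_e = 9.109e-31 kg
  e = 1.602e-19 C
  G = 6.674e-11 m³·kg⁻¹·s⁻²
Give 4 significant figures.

8.034e104

Planck energy density: u_P = c⁷/(ℏG²) = 4.632e113 J/m³
atomic unit of energy density: u_au = E_h/a₀³ = m_e⁴e¹⁰/((4πε₀)⁵ℏ⁸) = 2.929e13 J/m³
5.08e4 × 4.632e113 / 2.929e13 = 8.034e104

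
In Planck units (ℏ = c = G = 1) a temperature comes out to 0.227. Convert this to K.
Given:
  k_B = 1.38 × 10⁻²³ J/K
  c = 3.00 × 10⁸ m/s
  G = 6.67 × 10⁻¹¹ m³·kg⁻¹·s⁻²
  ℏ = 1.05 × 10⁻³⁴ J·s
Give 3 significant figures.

One Planck temperature: T_P = √(ℏc⁵/G) / k_B = 1.42 × 10³² K.
0.227 × 1.42 × 10³² K = 3.22 × 10³¹ K

3.22 × 10³¹ K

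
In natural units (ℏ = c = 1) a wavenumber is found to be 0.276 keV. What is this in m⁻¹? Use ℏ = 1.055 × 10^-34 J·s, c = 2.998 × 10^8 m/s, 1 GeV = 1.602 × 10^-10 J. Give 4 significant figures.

Inverse length is [E]/(ℏc).
1 GeV → 1/(ℏc) × (1 GeV in J) = 5.065 × 10^15 m⁻¹.
Convert the energy scale: 0.276 keV = 2.76 × 10^-7 GeV.
Result: 2.76 × 10^-7 × 5.065 × 10^15 = 1.398 × 10^9 m⁻¹.

1.398 × 10^9 m⁻¹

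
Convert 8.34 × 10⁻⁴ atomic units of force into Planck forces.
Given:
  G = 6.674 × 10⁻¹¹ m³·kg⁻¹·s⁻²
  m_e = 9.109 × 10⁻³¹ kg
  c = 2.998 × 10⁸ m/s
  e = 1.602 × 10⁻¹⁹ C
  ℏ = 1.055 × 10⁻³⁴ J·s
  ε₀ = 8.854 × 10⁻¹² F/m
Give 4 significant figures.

atomic unit of force: F_au = E_h/a₀ = m_e²e⁶/((4πε₀)³ℏ⁴) = 8.220 × 10⁻⁸ N
Planck force: F_P = c⁴/G = 1.210 × 10⁴⁴ N
8.34 × 10⁻⁴ × 8.220 × 10⁻⁸ / 1.210 × 10⁴⁴ = 5.663 × 10⁻⁵⁵

5.663 × 10⁻⁵⁵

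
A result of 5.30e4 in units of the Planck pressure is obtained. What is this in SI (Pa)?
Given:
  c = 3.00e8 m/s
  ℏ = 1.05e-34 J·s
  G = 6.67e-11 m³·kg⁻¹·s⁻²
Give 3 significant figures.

One Planck pressure: p_P = c⁷/(ℏG²) = 4.68e113 Pa.
5.30e4 × 4.68e113 Pa = 2.48e118 Pa

2.48e118 Pa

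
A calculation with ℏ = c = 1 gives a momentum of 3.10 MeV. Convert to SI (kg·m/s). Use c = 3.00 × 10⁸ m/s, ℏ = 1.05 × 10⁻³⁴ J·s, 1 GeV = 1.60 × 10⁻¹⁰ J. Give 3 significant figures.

Momentum is [E]/c; divide by c.
1 GeV → 1/c × (1 GeV in J) = 5.33 × 10⁻¹⁹ kg·m/s.
Convert the energy scale: 3.10 MeV = 3.10 × 10⁻³ GeV.
Result: 3.10 × 10⁻³ × 5.33 × 10⁻¹⁹ = 1.65 × 10⁻²¹ kg·m/s.

1.65 × 10⁻²¹ kg·m/s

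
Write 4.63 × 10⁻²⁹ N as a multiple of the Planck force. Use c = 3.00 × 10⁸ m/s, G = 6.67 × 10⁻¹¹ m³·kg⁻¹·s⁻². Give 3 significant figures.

Planck force: F_P = c⁴/G = 1.21 × 10⁴⁴ N.
4.63 × 10⁻²⁹ / 1.21 × 10⁴⁴ = 3.81 × 10⁻⁷³

3.81 × 10⁻⁷³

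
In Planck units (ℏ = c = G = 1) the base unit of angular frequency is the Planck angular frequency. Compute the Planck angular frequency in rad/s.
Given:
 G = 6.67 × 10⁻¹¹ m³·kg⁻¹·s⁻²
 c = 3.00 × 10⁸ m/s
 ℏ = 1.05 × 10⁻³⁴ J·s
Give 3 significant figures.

ω_P = √(c⁵/(ℏG))
  = √(3.47 × 10⁸⁶)
  = 1.86 × 10⁴³ rad/s

1.86 × 10⁴³ rad/s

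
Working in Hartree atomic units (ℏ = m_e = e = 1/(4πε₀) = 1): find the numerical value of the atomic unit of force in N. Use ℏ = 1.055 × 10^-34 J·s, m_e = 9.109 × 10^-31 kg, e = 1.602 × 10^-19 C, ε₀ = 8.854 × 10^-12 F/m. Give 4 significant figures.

8.220 × 10^-8 N

The unique combination of the constants set to 1 with dimensions of force is F_au = E_h/a₀ = m_e²e⁶/((4πε₀)³ℏ⁴).
E_h = 4.354 × 10^-18 J
a₀ = 5.297 × 10^-11 m
E_h/a₀ = 8.220 × 10^-8 N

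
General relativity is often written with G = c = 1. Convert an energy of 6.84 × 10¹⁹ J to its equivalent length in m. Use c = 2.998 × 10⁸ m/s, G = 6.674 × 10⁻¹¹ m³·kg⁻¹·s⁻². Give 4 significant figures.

5.651 × 10⁻²⁵ m

Energy → length via G/c⁴.
6.84 × 10¹⁹ J × (G/c⁴) = 5.651 × 10⁻²⁵ m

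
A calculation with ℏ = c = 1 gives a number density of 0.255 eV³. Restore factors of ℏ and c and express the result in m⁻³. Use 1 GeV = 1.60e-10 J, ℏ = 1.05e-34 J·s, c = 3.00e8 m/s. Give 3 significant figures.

Number density is [L]⁻³ = [E]³/(ℏc)³.
1 GeV³ → 1/(ℏc)³ × (1 GeV in J)³ = 1.31e47 m⁻³.
Convert the energy scale: 0.255 eV³ = 2.55e-28 GeV³.
Result: 2.55e-28 × 1.31e47 = 3.34e19 m⁻³.

3.34e19 m⁻³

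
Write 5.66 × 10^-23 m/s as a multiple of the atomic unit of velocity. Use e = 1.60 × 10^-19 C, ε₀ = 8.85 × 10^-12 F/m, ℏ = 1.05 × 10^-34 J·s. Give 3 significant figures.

2.58 × 10^-29

atomic unit of velocity: v_au = e²/(4πε₀ℏ) = 2.19 × 10^6 m/s.
5.66 × 10^-23 / 2.19 × 10^6 = 2.58 × 10^-29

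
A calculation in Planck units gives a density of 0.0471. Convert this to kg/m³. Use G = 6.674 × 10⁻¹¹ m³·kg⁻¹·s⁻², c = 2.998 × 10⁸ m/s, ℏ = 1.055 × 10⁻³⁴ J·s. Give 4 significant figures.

2.427 × 10⁹⁵ kg/m³

One Planck density: ρ_P = c⁵/(ℏG²) = 5.154 × 10⁹⁶ kg/m³.
0.0471 × 5.154 × 10⁹⁶ kg/m³ = 2.427 × 10⁹⁵ kg/m³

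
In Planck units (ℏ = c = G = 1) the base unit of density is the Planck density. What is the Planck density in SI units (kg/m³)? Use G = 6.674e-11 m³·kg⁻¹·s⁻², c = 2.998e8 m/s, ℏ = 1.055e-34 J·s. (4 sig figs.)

ρ_P = c⁵/(ℏG²)
  = 2.422e42 / 4.699e-55
  = 5.154e96 kg/m³

5.154e96 kg/m³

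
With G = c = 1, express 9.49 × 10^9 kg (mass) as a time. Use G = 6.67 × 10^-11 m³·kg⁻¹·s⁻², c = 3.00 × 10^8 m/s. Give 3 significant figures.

Mass → time via G/c³.
9.49 × 10^9 kg × (G/c³) = 2.34 × 10^-26 s

2.34 × 10^-26 s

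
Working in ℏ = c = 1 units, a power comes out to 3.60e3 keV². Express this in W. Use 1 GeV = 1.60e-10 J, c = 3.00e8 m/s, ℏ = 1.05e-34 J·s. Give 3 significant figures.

8.78e5 W

Power is [E]/[T] = [E]²/ℏ.
1 GeV² → 1/ℏ × (1 GeV in J)² = 2.44e14 W.
Convert the energy scale: 3.60e3 keV² = 3.60e-9 GeV².
Result: 3.60e-9 × 2.44e14 = 8.78e5 W.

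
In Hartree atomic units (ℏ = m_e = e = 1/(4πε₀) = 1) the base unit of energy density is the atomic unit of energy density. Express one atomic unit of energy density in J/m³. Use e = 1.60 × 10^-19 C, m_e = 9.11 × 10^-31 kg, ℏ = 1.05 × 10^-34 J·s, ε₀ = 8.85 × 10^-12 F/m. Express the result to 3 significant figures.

u_au = E_h/a₀³ = m_e⁴e¹⁰/((4πε₀)⁵ℏ⁸)
E_h = 4.38 × 10^-18 J
a₀ = 5.26 × 10^-11 m
E_h/a₀³ = 3.01 × 10^13 J/m³

3.01 × 10^13 J/m³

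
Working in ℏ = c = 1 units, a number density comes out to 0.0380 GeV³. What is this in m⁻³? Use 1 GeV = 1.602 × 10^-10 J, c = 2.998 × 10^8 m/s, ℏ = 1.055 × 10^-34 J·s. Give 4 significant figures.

4.938 × 10^45 m⁻³

Number density is [L]⁻³ = [E]³/(ℏc)³.
1 GeV³ → 1/(ℏc)³ × (1 GeV in J)³ = 1.299 × 10^47 m⁻³.
Result: 0.0380 × 1.299 × 10^47 = 4.938 × 10^45 m⁻³.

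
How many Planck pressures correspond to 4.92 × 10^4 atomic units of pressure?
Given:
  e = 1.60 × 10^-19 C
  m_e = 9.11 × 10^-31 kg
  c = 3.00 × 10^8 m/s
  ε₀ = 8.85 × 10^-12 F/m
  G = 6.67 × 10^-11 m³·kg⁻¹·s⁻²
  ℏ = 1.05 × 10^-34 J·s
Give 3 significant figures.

atomic unit of pressure: P_au = E_h/a₀³ = m_e⁴e¹⁰/((4πε₀)⁵ℏ⁸) = 3.01 × 10^13 Pa
Planck pressure: p_P = c⁷/(ℏG²) = 4.68 × 10^113 Pa
4.92 × 10^4 × 3.01 × 10^13 / 4.68 × 10^113 = 3.17 × 10^-96

3.17 × 10^-96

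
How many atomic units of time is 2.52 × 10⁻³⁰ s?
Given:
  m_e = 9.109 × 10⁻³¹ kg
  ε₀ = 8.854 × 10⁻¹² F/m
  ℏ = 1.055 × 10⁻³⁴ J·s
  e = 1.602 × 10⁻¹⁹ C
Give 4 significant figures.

atomic unit of time: τ_au = (4πε₀)²ℏ³/(m_e e⁴) = 2.423 × 10⁻¹⁷ s.
2.52 × 10⁻³⁰ / 2.423 × 10⁻¹⁷ = 1.040 × 10⁻¹³

1.040 × 10⁻¹³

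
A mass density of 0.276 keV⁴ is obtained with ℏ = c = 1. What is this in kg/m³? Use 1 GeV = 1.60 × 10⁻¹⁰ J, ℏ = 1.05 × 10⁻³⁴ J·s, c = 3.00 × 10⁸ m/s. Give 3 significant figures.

6.43 × 10⁻⁵ kg/m³

Mass density is [E]/(c²[L]³) = [E]⁴/(ℏ³c⁵).
1 GeV⁴ → 1/(ℏ³c⁵) × (1 GeV in J)⁴ = 2.33 × 10²⁰ kg/m³.
Convert the energy scale: 0.276 keV⁴ = 2.76 × 10⁻²⁵ GeV⁴.
Result: 2.76 × 10⁻²⁵ × 2.33 × 10²⁰ = 6.43 × 10⁻⁵ kg/m³.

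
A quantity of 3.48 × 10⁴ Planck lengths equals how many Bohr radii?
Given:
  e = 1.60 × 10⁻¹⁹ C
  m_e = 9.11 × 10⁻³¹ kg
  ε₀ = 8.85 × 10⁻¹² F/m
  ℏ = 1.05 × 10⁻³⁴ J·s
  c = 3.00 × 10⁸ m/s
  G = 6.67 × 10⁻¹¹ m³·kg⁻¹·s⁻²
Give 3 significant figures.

1.07 × 10⁻²⁰

Planck length: ℓ_P = √(ℏG/c³) = 1.61 × 10⁻³⁵ m
Bohr radius: a₀ = 4πε₀ℏ²/(m_e e²) = 5.26 × 10⁻¹¹ m
3.48 × 10⁴ × 1.61 × 10⁻³⁵ / 5.26 × 10⁻¹¹ = 1.07 × 10⁻²⁰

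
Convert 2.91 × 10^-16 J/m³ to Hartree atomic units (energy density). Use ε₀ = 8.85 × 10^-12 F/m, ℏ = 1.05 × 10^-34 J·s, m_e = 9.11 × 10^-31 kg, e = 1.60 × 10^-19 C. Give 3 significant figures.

atomic unit of energy density: u_au = E_h/a₀³ = m_e⁴e¹⁰/((4πε₀)⁵ℏ⁸) = 3.01 × 10^13 J/m³.
2.91 × 10^-16 / 3.01 × 10^13 = 9.66 × 10^-30

9.66 × 10^-30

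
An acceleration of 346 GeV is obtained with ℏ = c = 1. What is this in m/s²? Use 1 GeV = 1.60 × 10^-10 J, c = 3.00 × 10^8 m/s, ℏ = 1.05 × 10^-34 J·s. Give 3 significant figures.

1.58 × 10^35 m/s²

Acceleration is [L]/[T]² = c·[E]/ℏ.
1 GeV → c/ℏ × (1 GeV in J) = 4.57 × 10^32 m/s².
Result: 346 × 4.57 × 10^32 = 1.58 × 10^35 m/s².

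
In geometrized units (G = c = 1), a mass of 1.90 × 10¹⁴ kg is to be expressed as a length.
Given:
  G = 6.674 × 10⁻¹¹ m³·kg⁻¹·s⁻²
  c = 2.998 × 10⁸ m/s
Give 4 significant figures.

In G = c = 1 units mass has dimensions of length; the conversion factor is G/c².
1.90 × 10¹⁴ kg × (G/c²) = 1.411 × 10⁻¹³ m

1.411 × 10⁻¹³ m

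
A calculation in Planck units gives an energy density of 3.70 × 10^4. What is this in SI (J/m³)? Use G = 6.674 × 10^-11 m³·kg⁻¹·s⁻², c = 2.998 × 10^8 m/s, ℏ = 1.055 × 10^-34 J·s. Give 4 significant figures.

One Planck energy density: u_P = c⁷/(ℏG²) = 4.632 × 10^113 J/m³.
3.70 × 10^4 × 4.632 × 10^113 J/m³ = 1.714 × 10^118 J/m³

1.714 × 10^118 J/m³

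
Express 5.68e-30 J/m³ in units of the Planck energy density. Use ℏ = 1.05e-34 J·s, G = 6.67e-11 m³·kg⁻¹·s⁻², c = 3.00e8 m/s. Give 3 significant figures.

1.21e-143

Planck energy density: u_P = c⁷/(ℏG²) = 4.68e113 J/m³.
5.68e-30 / 4.68e113 = 1.21e-143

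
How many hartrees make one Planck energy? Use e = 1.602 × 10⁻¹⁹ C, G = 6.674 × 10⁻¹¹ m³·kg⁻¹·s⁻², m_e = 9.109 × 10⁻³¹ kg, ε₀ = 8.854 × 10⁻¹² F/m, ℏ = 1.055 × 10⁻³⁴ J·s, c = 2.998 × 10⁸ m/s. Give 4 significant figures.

Planck energy: E_P = √(ℏc⁵/G) = 1.957 × 10⁹ J
hartree: E_h = m_e e⁴/(4πε₀ℏ)² = 4.354 × 10⁻¹⁸ J
ratio = 1.957 × 10⁹ / 4.354 × 10⁻¹⁸ = 4.494 × 10²⁶

4.494 × 10²⁶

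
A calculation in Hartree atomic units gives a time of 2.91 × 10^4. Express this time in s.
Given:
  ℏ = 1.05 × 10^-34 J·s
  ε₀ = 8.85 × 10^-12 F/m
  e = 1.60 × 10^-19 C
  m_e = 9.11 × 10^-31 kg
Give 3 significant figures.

One atomic unit of time: τ_au = (4πε₀)²ℏ³/(m_e e⁴) = 2.40 × 10^-17 s.
2.91 × 10^4 × 2.40 × 10^-17 s = 6.98 × 10^-13 s

6.98 × 10^-13 s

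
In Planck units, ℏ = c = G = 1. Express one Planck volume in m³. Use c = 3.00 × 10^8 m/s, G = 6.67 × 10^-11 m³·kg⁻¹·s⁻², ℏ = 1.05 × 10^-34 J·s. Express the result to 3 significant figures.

4.18 × 10^-105 m³

Dimensional analysis gives V_P = (ℏG/c³)^(3/2).
  = √(1.75 × 10^-209)
  = 4.18 × 10^-105 m³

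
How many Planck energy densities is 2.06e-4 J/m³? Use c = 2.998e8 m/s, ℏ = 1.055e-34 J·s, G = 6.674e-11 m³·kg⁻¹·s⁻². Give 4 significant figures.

Planck energy density: u_P = c⁷/(ℏG²) = 4.632e113 J/m³.
2.06e-4 / 4.632e113 = 4.447e-118

4.447e-118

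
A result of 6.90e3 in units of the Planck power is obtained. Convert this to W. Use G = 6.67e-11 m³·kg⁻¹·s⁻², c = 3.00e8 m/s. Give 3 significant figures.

2.51e56 W

One Planck power: P_P = c⁵/G = 3.64e52 W.
6.90e3 × 3.64e52 W = 2.51e56 W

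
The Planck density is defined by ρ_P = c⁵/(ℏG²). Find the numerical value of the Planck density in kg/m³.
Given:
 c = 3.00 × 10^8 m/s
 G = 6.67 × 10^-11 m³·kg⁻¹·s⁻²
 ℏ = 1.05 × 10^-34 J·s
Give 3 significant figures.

5.20 × 10^96 kg/m³

ρ_P = c⁵/(ℏG²)
  = 2.43 × 10^42 / 4.67 × 10^-55
  = 5.20 × 10^96 kg/m³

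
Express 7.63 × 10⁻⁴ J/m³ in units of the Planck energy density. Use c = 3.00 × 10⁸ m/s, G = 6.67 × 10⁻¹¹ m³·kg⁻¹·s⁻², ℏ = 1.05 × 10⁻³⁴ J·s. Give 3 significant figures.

Planck energy density: u_P = c⁷/(ℏG²) = 4.68 × 10¹¹³ J/m³.
7.63 × 10⁻⁴ / 4.68 × 10¹¹³ = 1.63 × 10⁻¹¹⁷

1.63 × 10⁻¹¹⁷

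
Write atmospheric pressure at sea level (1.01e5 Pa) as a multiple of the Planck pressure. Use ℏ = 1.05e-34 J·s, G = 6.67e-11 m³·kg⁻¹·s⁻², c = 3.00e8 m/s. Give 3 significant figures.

Planck pressure: p_P = c⁷/(ℏG²) = 4.68e113 Pa.
1.01e5 / 4.68e113 = 2.16e-109

2.16e-109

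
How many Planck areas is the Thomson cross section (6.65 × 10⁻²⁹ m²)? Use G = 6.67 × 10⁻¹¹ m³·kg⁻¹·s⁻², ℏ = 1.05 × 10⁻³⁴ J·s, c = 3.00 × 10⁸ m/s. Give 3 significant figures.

Planck area: A_P = ℏG/c³ = 2.59 × 10⁻⁷⁰ m².
6.65 × 10⁻²⁹ / 2.59 × 10⁻⁷⁰ = 2.56 × 10⁴¹

2.56 × 10⁴¹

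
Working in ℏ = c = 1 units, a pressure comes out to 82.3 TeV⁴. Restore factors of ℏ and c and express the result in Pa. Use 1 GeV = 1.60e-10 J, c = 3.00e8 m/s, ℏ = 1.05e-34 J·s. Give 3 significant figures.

Pressure is [E]/[L]³ = [E]⁴/(ℏc)³.
1 GeV⁴ → 1/(ℏc)³ × (1 GeV in J)⁴ = 2.10e37 Pa.
Convert the energy scale: 82.3 TeV⁴ = 8.23e13 GeV⁴.
Result: 8.23e13 × 2.10e37 = 1.73e51 Pa.

1.73e51 Pa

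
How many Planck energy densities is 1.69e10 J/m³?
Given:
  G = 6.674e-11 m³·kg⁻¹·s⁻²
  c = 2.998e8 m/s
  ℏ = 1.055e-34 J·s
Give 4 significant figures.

Planck energy density: u_P = c⁷/(ℏG²) = 4.632e113 J/m³.
1.69e10 / 4.632e113 = 3.648e-104

3.648e-104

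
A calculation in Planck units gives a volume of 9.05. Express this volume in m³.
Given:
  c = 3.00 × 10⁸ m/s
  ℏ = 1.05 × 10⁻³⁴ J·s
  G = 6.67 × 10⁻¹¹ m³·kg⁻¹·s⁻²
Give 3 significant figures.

3.78 × 10⁻¹⁰⁴ m³

One Planck volume: V_P = (ℏG/c³)^(3/2) = 4.18 × 10⁻¹⁰⁵ m³.
9.05 × 4.18 × 10⁻¹⁰⁵ m³ = 3.78 × 10⁻¹⁰⁴ m³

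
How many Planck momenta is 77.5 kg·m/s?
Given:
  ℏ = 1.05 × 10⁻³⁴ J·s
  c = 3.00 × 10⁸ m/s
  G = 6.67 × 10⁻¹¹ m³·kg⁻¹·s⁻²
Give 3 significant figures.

11.9

Planck momentum: p_P = √(ℏc³/G) = 6.52 kg·m/s.
77.5 / 6.52 = 11.9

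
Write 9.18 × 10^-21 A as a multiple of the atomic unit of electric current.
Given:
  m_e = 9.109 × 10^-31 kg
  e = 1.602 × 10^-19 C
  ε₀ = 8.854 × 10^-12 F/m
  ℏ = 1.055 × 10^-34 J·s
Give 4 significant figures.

1.388 × 10^-18

atomic unit of electric current: I_au = e E_h/ℏ = m_e e⁵/((4πε₀)²ℏ³) = 6.612 × 10^-3 A.
9.18 × 10^-21 / 6.612 × 10^-3 = 1.388 × 10^-18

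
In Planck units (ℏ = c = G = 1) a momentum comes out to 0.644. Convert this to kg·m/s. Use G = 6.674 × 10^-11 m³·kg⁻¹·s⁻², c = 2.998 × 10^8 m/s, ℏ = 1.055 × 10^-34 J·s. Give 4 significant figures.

One Planck momentum: p_P = √(ℏc³/G) = 6.527 kg·m/s.
0.644 × 6.527 kg·m/s = 4.203 kg·m/s

4.203 kg·m/s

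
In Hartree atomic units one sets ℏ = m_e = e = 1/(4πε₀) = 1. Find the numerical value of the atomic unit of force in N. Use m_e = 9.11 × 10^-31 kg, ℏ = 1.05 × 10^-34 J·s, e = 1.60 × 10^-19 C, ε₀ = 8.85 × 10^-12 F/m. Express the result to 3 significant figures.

F_au = E_h/a₀ = m_e²e⁶/((4πε₀)³ℏ⁴)
E_h = 4.38 × 10^-18 J
a₀ = 5.26 × 10^-11 m
E_h/a₀ = 8.33 × 10^-8 N

8.33 × 10^-8 N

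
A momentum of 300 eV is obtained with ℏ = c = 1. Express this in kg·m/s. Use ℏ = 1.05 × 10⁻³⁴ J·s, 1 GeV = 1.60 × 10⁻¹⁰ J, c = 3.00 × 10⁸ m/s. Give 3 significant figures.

Momentum is [E]/c; divide by c.
1 GeV → 1/c × (1 GeV in J) = 5.33 × 10⁻¹⁹ kg·m/s.
Convert the energy scale: 300 eV = 3.00 × 10⁻⁷ GeV.
Result: 3.00 × 10⁻⁷ × 5.33 × 10⁻¹⁹ = 1.60 × 10⁻²⁵ kg·m/s.

1.60 × 10⁻²⁵ kg·m/s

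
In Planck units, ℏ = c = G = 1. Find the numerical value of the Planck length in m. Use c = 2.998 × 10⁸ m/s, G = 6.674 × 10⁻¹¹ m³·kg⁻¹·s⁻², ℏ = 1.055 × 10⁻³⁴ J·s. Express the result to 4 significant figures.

Dimensional analysis gives ℓ_P = √(ℏG/c³).
  = √(2.613 × 10⁻⁷⁰)
  = 1.616 × 10⁻³⁵ m

1.616 × 10⁻³⁵ m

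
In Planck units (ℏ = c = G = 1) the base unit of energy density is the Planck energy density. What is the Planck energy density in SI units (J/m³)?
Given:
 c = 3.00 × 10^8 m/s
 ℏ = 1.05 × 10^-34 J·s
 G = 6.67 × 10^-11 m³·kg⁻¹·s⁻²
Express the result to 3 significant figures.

u_P = c⁷/(ℏG²)
  = 2.19 × 10^59 / 4.67 × 10^-55
  = 4.68 × 10^113 J/m³

4.68 × 10^113 J/m³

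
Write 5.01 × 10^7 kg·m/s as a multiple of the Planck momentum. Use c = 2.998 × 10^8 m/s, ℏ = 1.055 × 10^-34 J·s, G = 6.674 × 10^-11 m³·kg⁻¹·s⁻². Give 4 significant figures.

Planck momentum: p_P = √(ℏc³/G) = 6.527 kg·m/s.
5.01 × 10^7 / 6.527 = 7.676 × 10^6

7.676 × 10^6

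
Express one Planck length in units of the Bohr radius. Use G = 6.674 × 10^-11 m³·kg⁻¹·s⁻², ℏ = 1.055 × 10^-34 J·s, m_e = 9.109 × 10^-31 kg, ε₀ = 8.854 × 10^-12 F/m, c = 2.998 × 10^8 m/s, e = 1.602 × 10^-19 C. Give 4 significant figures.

Planck length: ℓ_P = √(ℏG/c³) = 1.616 × 10^-35 m
Bohr radius: a₀ = 4πε₀ℏ²/(m_e e²) = 5.297 × 10^-11 m
ratio = 1.616 × 10^-35 / 5.297 × 10^-11 = 3.051 × 10^-25

3.051 × 10^-25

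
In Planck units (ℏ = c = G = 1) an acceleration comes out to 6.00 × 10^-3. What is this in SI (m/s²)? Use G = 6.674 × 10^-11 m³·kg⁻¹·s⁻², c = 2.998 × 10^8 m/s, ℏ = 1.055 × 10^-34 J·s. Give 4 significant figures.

3.336 × 10^49 m/s²

One Planck acceleration: a_P = √(c⁷/(ℏG)) = 5.560 × 10^51 m/s².
6.00 × 10^-3 × 5.560 × 10^51 m/s² = 3.336 × 10^49 m/s²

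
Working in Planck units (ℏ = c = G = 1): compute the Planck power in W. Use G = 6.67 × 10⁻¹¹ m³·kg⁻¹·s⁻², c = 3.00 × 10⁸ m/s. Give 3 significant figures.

3.64 × 10⁵² W

From ℏ = c = G = 1 the power scale is P_P = c⁵/G.
  = 2.43 × 10⁴² / 6.67 × 10⁻¹¹
  = 3.64 × 10⁵² W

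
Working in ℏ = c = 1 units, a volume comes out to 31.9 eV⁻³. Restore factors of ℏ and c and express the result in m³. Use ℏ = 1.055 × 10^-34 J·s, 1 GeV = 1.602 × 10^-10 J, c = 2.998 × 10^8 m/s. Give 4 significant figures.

2.455 × 10^-19 m³

Volume is [L]³ = [E]⁻³·(ℏc)³.
1 GeV⁻³ → (ℏc)³ × (1 GeV in J)⁻³ = 7.696 × 10^-48 m³.
Convert the energy scale: 31.9 eV⁻³ = 3.19 × 10^28 GeV⁻³.
Result: 3.19 × 10^28 × 7.696 × 10^-48 = 2.455 × 10^-19 m³.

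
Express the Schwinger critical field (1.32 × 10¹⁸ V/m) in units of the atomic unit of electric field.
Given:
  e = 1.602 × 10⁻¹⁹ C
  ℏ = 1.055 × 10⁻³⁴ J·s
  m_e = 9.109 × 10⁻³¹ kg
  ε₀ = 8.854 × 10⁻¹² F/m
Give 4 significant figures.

atomic unit of electric field: E_au = E_h/(e a₀) = m_e²e⁵/((4πε₀)³ℏ⁴) = 5.131 × 10¹¹ V/m.
1.32 × 10¹⁸ / 5.131 × 10¹¹ = 2.573 × 10⁶

2.573 × 10⁶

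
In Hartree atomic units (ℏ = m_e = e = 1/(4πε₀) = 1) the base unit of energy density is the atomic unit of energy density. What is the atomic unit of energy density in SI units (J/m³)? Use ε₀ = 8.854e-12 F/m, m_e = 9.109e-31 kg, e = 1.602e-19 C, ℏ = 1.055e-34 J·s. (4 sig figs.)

2.929e13 J/m³

u_au = E_h/a₀³ = m_e⁴e¹⁰/((4πε₀)⁵ℏ⁸)
E_h = 4.354e-18 J
a₀ = 5.297e-11 m
E_h/a₀³ = 2.929e13 J/m³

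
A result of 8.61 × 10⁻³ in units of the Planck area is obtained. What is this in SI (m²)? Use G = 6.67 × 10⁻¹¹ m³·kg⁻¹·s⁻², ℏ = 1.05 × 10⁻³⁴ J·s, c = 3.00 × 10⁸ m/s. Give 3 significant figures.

One Planck area: A_P = ℏG/c³ = 2.59 × 10⁻⁷⁰ m².
8.61 × 10⁻³ × 2.59 × 10⁻⁷⁰ m² = 2.23 × 10⁻⁷² m²

2.23 × 10⁻⁷² m²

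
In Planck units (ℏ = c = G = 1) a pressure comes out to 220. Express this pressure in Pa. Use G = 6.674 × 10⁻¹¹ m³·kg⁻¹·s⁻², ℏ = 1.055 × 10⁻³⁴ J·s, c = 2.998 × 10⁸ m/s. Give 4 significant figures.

1.019 × 10¹¹⁶ Pa

One Planck pressure: p_P = c⁷/(ℏG²) = 4.632 × 10¹¹³ Pa.
220 × 4.632 × 10¹¹³ Pa = 1.019 × 10¹¹⁶ Pa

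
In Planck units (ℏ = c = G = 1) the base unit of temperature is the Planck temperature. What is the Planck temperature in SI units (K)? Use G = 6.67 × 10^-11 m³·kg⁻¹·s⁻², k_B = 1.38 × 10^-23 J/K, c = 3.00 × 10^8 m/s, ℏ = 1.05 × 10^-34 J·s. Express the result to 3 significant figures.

T_P = √(ℏc⁵/G) / k_B
  = √(3.83 × 10^18) × 7.25 × 10^22
  = 1.42 × 10^32 K

1.42 × 10^32 K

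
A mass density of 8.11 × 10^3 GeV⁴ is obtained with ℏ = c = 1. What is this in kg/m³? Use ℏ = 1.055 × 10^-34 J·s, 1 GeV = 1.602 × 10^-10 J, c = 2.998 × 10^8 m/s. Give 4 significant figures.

1.878 × 10^24 kg/m³

Mass density is [E]/(c²[L]³) = [E]⁴/(ℏ³c⁵).
1 GeV⁴ → 1/(ℏ³c⁵) × (1 GeV in J)⁴ = 2.316 × 10^20 kg/m³.
Result: 8.11 × 10^3 × 2.316 × 10^20 = 1.878 × 10^24 kg/m³.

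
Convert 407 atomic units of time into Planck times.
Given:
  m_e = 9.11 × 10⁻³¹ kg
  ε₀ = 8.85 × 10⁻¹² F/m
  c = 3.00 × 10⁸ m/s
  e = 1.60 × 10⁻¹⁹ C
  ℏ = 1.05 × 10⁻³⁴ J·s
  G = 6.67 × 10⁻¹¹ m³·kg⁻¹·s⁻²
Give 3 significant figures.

1.82 × 10²⁹

atomic unit of time: τ_au = (4πε₀)²ℏ³/(m_e e⁴) = 2.40 × 10⁻¹⁷ s
Planck time: t_P = √(ℏG/c⁵) = 5.37 × 10⁻⁴⁴ s
407 × 2.40 × 10⁻¹⁷ / 5.37 × 10⁻⁴⁴ = 1.82 × 10²⁹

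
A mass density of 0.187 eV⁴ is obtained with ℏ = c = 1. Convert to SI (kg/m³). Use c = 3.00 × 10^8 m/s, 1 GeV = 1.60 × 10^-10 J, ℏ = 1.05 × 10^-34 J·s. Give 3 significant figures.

Mass density is [E]/(c²[L]³) = [E]⁴/(ℏ³c⁵).
1 GeV⁴ → 1/(ℏ³c⁵) × (1 GeV in J)⁴ = 2.33 × 10^20 kg/m³.
Convert the energy scale: 0.187 eV⁴ = 1.87 × 10^-37 GeV⁴.
Result: 1.87 × 10^-37 × 2.33 × 10^20 = 4.36 × 10^-17 kg/m³.

4.36 × 10^-17 kg/m³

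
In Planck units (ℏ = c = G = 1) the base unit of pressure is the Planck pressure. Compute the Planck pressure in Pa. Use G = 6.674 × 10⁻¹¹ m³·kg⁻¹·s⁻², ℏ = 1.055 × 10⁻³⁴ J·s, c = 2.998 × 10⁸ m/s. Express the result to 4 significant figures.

p_P = c⁷/(ℏG²)
  = 2.177 × 10⁵⁹ / 4.699 × 10⁻⁵⁵
  = 4.632 × 10¹¹³ Pa

4.632 × 10¹¹³ Pa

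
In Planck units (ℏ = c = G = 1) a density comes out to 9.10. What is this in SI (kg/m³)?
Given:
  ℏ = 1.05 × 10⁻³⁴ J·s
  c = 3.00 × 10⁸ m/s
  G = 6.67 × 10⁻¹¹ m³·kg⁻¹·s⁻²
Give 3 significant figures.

One Planck density: ρ_P = c⁵/(ℏG²) = 5.20 × 10⁹⁶ kg/m³.
9.10 × 5.20 × 10⁹⁶ kg/m³ = 4.73 × 10⁹⁷ kg/m³

4.73 × 10⁹⁷ kg/m³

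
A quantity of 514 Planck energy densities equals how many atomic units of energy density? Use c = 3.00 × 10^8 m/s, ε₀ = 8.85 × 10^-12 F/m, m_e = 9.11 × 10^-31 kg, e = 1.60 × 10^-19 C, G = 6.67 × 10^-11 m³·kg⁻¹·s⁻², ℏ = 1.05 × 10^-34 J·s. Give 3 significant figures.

Planck energy density: u_P = c⁷/(ℏG²) = 4.68 × 10^113 J/m³
atomic unit of energy density: u_au = E_h/a₀³ = m_e⁴e¹⁰/((4πε₀)⁵ℏ⁸) = 3.01 × 10^13 J/m³
514 × 4.68 × 10^113 / 3.01 × 10^13 = 7.99 × 10^102

7.99 × 10^102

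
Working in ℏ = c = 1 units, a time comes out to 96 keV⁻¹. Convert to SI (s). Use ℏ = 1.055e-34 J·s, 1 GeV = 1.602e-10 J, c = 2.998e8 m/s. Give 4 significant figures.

6.322e-17 s

A time is [E]⁻¹ in ℏ=c=1; restore one factor of ℏ.
1 GeV⁻¹ → ℏ × (1 GeV in J)⁻¹ = 6.586e-25 s.
Convert the energy scale: 96 keV⁻¹ = 9.60e7 GeV⁻¹.
Result: 9.60e7 × 6.586e-25 = 6.322e-17 s.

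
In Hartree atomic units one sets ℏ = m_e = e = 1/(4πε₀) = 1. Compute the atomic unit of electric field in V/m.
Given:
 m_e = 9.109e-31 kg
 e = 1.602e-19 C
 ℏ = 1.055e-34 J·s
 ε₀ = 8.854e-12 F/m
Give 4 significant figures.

E_au = E_h/(e a₀) = m_e²e⁵/((4πε₀)³ℏ⁴)
E_h = 4.354e-18 J
a₀ = 5.297e-11 m
E_h/(e·a₀) = 5.131e11 V/m

5.131e11 V/m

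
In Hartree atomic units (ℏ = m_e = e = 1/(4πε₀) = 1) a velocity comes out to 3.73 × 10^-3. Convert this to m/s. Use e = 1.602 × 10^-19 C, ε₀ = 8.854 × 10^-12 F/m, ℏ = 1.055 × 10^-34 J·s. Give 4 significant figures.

8.155 × 10^3 m/s

One atomic unit of velocity: v_au = e²/(4πε₀ℏ) = 2.186 × 10^6 m/s.
3.73 × 10^-3 × 2.186 × 10^6 m/s = 8.155 × 10^3 m/s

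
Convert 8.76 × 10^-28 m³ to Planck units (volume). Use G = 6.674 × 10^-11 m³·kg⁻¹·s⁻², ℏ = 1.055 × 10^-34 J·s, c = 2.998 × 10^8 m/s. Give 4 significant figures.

Planck volume: V_P = (ℏG/c³)^(3/2) = 4.224 × 10^-105 m³.
8.76 × 10^-28 / 4.224 × 10^-105 = 2.074 × 10^77

2.074 × 10^77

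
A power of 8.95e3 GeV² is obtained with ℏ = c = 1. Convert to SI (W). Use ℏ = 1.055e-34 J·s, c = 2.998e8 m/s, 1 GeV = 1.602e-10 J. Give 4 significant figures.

Power is [E]/[T] = [E]²/ℏ.
1 GeV² → 1/ℏ × (1 GeV in J)² = 2.433e14 W.
Result: 8.95e3 × 2.433e14 = 2.177e18 W.

2.177e18 W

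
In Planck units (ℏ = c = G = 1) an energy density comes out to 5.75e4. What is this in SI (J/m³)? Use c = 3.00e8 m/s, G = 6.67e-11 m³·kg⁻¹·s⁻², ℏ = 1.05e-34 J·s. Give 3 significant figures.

One Planck energy density: u_P = c⁷/(ℏG²) = 4.68e113 J/m³.
5.75e4 × 4.68e113 J/m³ = 2.69e118 J/m³

2.69e118 J/m³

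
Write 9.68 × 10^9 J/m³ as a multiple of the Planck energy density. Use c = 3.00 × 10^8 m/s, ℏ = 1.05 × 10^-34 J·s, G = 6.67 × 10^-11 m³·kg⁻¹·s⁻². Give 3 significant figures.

2.07 × 10^-104

Planck energy density: u_P = c⁷/(ℏG²) = 4.68 × 10^113 J/m³.
9.68 × 10^9 / 4.68 × 10^113 = 2.07 × 10^-104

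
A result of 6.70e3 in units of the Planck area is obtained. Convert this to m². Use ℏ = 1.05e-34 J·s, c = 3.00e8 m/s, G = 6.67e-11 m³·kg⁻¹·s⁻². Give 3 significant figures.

1.74e-66 m²

One Planck area: A_P = ℏG/c³ = 2.59e-70 m².
6.70e3 × 2.59e-70 m² = 1.74e-66 m²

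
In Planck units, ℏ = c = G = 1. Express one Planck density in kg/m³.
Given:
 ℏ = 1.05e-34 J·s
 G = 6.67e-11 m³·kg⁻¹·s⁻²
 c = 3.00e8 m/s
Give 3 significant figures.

5.20e96 kg/m³

Dimensional analysis gives ρ_P = c⁵/(ℏG²).
  = 2.43e42 / 4.67e-55
  = 5.20e96 kg/m³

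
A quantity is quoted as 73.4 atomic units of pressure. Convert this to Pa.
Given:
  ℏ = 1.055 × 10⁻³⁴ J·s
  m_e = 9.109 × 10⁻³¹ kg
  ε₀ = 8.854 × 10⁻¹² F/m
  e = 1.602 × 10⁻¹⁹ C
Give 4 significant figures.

2.150 × 10¹⁵ Pa

One atomic unit of pressure: P_au = E_h/a₀³ = m_e⁴e¹⁰/((4πε₀)⁵ℏ⁸) = 2.929 × 10¹³ Pa.
73.4 × 2.929 × 10¹³ Pa = 2.150 × 10¹⁵ Pa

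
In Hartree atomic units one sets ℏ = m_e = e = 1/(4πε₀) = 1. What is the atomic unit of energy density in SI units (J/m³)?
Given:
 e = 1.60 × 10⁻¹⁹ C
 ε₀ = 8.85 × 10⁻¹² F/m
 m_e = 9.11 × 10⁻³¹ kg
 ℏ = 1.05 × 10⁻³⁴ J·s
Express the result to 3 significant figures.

u_au = E_h/a₀³ = m_e⁴e¹⁰/((4πε₀)⁵ℏ⁸)
E_h = 4.38 × 10⁻¹⁸ J
a₀ = 5.26 × 10⁻¹¹ m
E_h/a₀³ = 3.01 × 10¹³ J/m³

3.01 × 10¹³ J/m³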